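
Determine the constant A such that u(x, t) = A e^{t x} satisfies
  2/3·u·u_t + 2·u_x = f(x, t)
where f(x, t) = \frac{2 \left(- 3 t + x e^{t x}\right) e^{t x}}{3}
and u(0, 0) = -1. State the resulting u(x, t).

Substitute the ansatz u = A e^{t x} into the left-hand side.
Derivatives of the ansatz:
  u_t = A x e^{t x}
  u_x = A t e^{t x}
Term by term:
  2/3·u·u_t = \frac{2 A^{2} x e^{2 t x}}{3}
  2·u_x = 2 A t e^{t x}
So the left-hand side equals
  \frac{2 A^{2} x e^{2 t x}}{3} + 2 A t e^{t x}
This must equal f(x, t) = \frac{2 \left(- 3 t + x e^{t x}\right) e^{t x}}{3} identically.
Matching coefficients of the independent functions:
  [t e^{t x}]:  2 A = -2
  [x e^{2 t x}]:  \frac{2 A^{2}}{3} = \frac{2}{3}
Solving: A = -1.
Check against the point condition:
  u(0, 0) = -1  ⟹  A = -1  ✓
Hence u(x, t) = - e^{t x}.

Answer: u(x, t) = - e^{t x}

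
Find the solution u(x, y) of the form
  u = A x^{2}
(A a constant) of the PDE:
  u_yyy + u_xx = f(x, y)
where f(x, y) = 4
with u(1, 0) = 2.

Substitute the ansatz u = A x^{2} into the left-hand side.
Derivatives of the ansatz:
  u_yyy = 0
  u_xx = 2 A
Term by term:
  u_yyy = 0
  u_xx = 2 A
So the left-hand side equals
  2 A
This must equal f(x, y) = 4 identically.
Matching coefficients of the independent functions:
  [constant term]:  2 A = 4
Solving: A = 2.
Check against the point condition:
  u(1, 0) = 2  ⟹  A = 2  ✓
Hence u(x, y) = 2 x^{2}.

Answer: u(x, y) = 2 x^{2}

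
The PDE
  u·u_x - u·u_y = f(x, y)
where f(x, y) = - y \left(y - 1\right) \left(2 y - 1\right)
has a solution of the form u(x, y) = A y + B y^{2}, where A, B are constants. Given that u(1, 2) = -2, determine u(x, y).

Substitute the ansatz u = A y + B y^{2} into the left-hand side.
Derivatives of the ansatz:
  u_x = 0
  u_y = A + 2 B y
Term by term:
  u·u_x = 0
  -u·u_y = - A^{2} y - 3 A B y^{2} - 2 B^{2} y^{3}
So the left-hand side equals
  - A^{2} y - 3 A B y^{2} - 2 B^{2} y^{3}
This must equal f(x, y) = - y \left(y - 1\right) \left(2 y - 1\right) identically.
Matching coefficients of the independent functions:
  [y]:  - A^{2} = -1
  [y^{2}]:  - 3 A B = 3
  [y^{3}]:  - 2 B^{2} = -2
These equations allow (A, B) = (-1, 1) or (1, -1).
Impose the point condition(s):
  u(1, 2) = -2  ⟹  2 A + 4 B = -2
Only A = 1, B = -1 satisfies everything.
Hence u(x, y) = - y^{2} + y.

Answer: u(x, y) = - y^{2} + y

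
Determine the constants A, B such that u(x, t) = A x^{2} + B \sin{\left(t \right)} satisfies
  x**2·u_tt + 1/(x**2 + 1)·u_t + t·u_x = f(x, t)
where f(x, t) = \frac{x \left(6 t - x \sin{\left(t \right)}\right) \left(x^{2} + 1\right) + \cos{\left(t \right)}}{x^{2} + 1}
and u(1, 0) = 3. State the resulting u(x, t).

Substitute the ansatz u = A x^{2} + B \sin{\left(t \right)} into the left-hand side.
Derivatives of the ansatz:
  u_tt = - B \sin{\left(t \right)}
  u_t = B \cos{\left(t \right)}
  u_x = 2 A x
Term by term:
  x**2·u_tt = - B x^{2} \sin{\left(t \right)}
  1/(x**2 + 1)·u_t = \frac{B \cos{\left(t \right)}}{x^{2} + 1}
  t·u_x = 2 A t x
So the left-hand side equals
  2 A t x - B x^{2} \sin{\left(t \right)} + \frac{B \cos{\left(t \right)}}{x^{2} + 1}
This must equal f(x, t) identically; expanded, f = 6 t x - x^{2} \sin{\left(t \right)} + \frac{\cos{\left(t \right)}}{x^{2} + 1}.
Matching coefficients of the independent functions:
  [t x]:  2 A = 6
  [x^{2} \sin{\left(t \right)}]:  - B = -1
  [\frac{\cos{\left(t \right)}}{x^{2} + 1}]:  B = 1
Solving: A = 3, B = 1.
Check against the point condition:
  u(1, 0) = 3  ⟹  A = 3  ✓
Hence u(x, t) = 3 x^{2} + \sin{\left(t \right)}.

Answer: u(x, t) = 3 x^{2} + \sin{\left(t \right)}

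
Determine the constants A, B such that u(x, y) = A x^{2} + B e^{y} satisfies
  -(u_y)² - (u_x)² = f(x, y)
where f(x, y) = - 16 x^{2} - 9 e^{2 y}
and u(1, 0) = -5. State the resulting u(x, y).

Answer: u(x, y) = - 2 x^{2} - 3 e^{y}

Derivation:
Substitute the ansatz u = A x^{2} + B e^{y} into the left-hand side.
Derivatives of the ansatz:
  u_y = B e^{y}
  u_x = 2 A x
Term by term:
  -(u_y)² = - B^{2} e^{2 y}
  -(u_x)² = - 4 A^{2} x^{2}
So the left-hand side equals
  - 4 A^{2} x^{2} - B^{2} e^{2 y}
This must equal f(x, y) = - 16 x^{2} - 9 e^{2 y} identically.
Matching coefficients of the independent functions:
  [x^{2}]:  - 4 A^{2} = -16
  [e^{2 y}]:  - B^{2} = -9
These equations allow (A, B) = (-2, -3) or (-2, 3) or (2, -3) or (2, 3).
Impose the point condition(s):
  u(1, 0) = -5  ⟹  A + B = -5
Only A = -2, B = -3 satisfies everything.
Hence u(x, y) = - 2 x^{2} - 3 e^{y}.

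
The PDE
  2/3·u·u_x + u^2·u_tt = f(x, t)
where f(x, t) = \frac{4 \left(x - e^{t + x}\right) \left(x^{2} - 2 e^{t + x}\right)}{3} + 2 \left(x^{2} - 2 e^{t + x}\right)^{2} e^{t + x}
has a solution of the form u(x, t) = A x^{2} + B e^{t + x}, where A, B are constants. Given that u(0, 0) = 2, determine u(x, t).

Substitute the ansatz u = A x^{2} + B e^{t + x} into the left-hand side.
Derivatives of the ansatz:
  u_x = 2 A x + B e^{t} e^{x}
  u_tt = B e^{t} e^{x}
Term by term:
  2/3·u·u_x = \frac{4 A^{2} x^{3}}{3} + \frac{2 A B x^{2} e^{t} e^{x}}{3} + \frac{4 A B x e^{t} e^{x}}{3} + \frac{2 B^{2} e^{2 t} e^{2 x}}{3}
  u^2·u_tt = A^{2} B x^{4} e^{t} e^{x} + 2 A B^{2} x^{2} e^{2 t} e^{2 x} + B^{3} e^{3 t} e^{3 x}
So the left-hand side equals
  A^{2} B x^{4} e^{t} e^{x} + \frac{4 A^{2} x^{3}}{3} + 2 A B^{2} x^{2} e^{2 t} e^{2 x} + \frac{2 A B x^{2} e^{t} e^{x}}{3} + \frac{4 A B x e^{t} e^{x}}{3} + B^{3} e^{3 t} e^{3 x} + \frac{2 B^{2} e^{2 t} e^{2 x}}{3}
This must equal f(x, t) identically; expanded, f = 2 x^{4} e^{t} e^{x} + \frac{4 x^{3}}{3} - 8 x^{2} e^{2 t} e^{2 x} - \frac{4 x^{2} e^{t} e^{x}}{3} - \frac{8 x e^{t} e^{x}}{3} + 8 e^{3 t} e^{3 x} + \frac{8 e^{2 t} e^{2 x}}{3}.
Matching coefficients of the independent functions:
  [x^{3}]:  \frac{4 A^{2}}{3} = \frac{4}{3}
  [e^{2 t} e^{2 x}]:  \frac{2 B^{2}}{3} = \frac{8}{3}
  [e^{3 t} e^{3 x}]:  B^{3} = 8
  [x e^{t} e^{x}]:  \frac{4 A B}{3} = - \frac{8}{3}
  [x^{2} e^{t} e^{x}]:  \frac{2 A B}{3} = - \frac{4}{3}
  [x^{2} e^{2 t} e^{2 x}]:  2 A B^{2} = -8
  [x^{4} e^{t} e^{x}]:  A^{2} B = 2
Solving: A = -1, B = 2.
Check against the point condition:
  u(0, 0) = 2  ⟹  B = 2  ✓
Hence u(x, t) = - x^{2} + 2 e^{t + x}.

Answer: u(x, t) = - x^{2} + 2 e^{t + x}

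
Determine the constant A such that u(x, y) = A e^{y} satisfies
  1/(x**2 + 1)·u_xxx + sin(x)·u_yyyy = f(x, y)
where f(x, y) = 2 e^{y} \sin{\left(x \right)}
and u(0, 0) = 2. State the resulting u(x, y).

Substitute the ansatz u = A e^{y} into the left-hand side.
Derivatives of the ansatz:
  u_xxx = 0
  u_yyyy = A e^{y}
Term by term:
  1/(x**2 + 1)·u_xxx = 0
  sin(x)·u_yyyy = A e^{y} \sin{\left(x \right)}
So the left-hand side equals
  A e^{y} \sin{\left(x \right)}
This must equal f(x, y) = 2 e^{y} \sin{\left(x \right)} identically.
Matching coefficients of the independent functions:
  [e^{y} \sin{\left(x \right)}]:  A = 2
Solving: A = 2.
Check against the point condition:
  u(0, 0) = 2  ⟹  A = 2  ✓
Hence u(x, y) = 2 e^{y}.

Answer: u(x, y) = 2 e^{y}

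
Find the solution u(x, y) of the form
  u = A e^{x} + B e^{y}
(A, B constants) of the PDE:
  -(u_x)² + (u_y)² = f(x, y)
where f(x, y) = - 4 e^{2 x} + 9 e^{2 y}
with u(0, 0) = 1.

Substitute the ansatz u = A e^{x} + B e^{y} into the left-hand side.
Derivatives of the ansatz:
  u_x = A e^{x}
  u_y = B e^{y}
Term by term:
  -(u_x)² = - A^{2} e^{2 x}
  (u_y)² = B^{2} e^{2 y}
So the left-hand side equals
  - A^{2} e^{2 x} + B^{2} e^{2 y}
This must equal f(x, y) = - 4 e^{2 x} + 9 e^{2 y} identically.
Matching coefficients of the independent functions:
  [e^{2 x}]:  - A^{2} = -4
  [e^{2 y}]:  B^{2} = 9
These equations allow (A, B) = (-2, -3) or (-2, 3) or (2, -3) or (2, 3).
Impose the point condition(s):
  u(0, 0) = 1  ⟹  A + B = 1
Only A = -2, B = 3 satisfies everything.
Hence u(x, y) = - 2 e^{x} + 3 e^{y}.

Answer: u(x, y) = - 2 e^{x} + 3 e^{y}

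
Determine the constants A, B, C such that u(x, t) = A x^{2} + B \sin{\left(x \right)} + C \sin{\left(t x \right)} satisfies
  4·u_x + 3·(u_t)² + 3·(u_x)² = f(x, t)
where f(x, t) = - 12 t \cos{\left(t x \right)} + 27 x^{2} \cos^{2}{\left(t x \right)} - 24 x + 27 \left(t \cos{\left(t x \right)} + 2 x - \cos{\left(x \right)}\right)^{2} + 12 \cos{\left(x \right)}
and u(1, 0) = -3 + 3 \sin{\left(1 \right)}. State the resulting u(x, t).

Substitute the ansatz u = A x^{2} + B \sin{\left(x \right)} + C \sin{\left(t x \right)} into the left-hand side.
Derivatives of the ansatz:
  u_x = 2 A x + B \cos{\left(x \right)} + C t \cos{\left(t x \right)}
  u_t = C x \cos{\left(t x \right)}
Term by term:
  4·u_x = 8 A x + 4 B \cos{\left(x \right)} + 4 C t \cos{\left(t x \right)}
  3·(u_t)² = 3 C^{2} x^{2} \cos^{2}{\left(t x \right)}
  3·(u_x)² = 12 A^{2} x^{2} + 12 A B x \cos{\left(x \right)} + 12 A C t x \cos{\left(t x \right)} + 3 B^{2} \cos^{2}{\left(x \right)} + 6 B C t \cos{\left(x \right)} \cos{\left(t x \right)} + 3 C^{2} t^{2} \cos^{2}{\left(t x \right)}
So the left-hand side equals
  12 A^{2} x^{2} + 12 A B x \cos{\left(x \right)} + 12 A C t x \cos{\left(t x \right)} + 8 A x + 3 B^{2} \cos^{2}{\left(x \right)} + 6 B C t \cos{\left(x \right)} \cos{\left(t x \right)} + 4 B \cos{\left(x \right)} + 3 C^{2} t^{2} \cos^{2}{\left(t x \right)} + 3 C^{2} x^{2} \cos^{2}{\left(t x \right)} + 4 C t \cos{\left(t x \right)}
This must equal f(x, t) identically; expanded, f = 27 t^{2} \cos^{2}{\left(t x \right)} + 108 t x \cos{\left(t x \right)} - 54 t \cos{\left(x \right)} \cos{\left(t x \right)} - 12 t \cos{\left(t x \right)} + 27 x^{2} \cos^{2}{\left(t x \right)} + 108 x^{2} - 108 x \cos{\left(x \right)} - 24 x + 27 \cos^{2}{\left(x \right)} + 12 \cos{\left(x \right)}.
Matching coefficients of the independent functions:
  [x]:  8 A = -24
  [x^{2}]:  12 A^{2} = 108
  [t \cos{\left(t x \right)}]:  4 C = -12
  [t^{2} \cos^{2}{\left(t x \right)}, x^{2} \cos^{2}{\left(t x \right)}]:  3 C^{2} = 27
  [x \cos{\left(x \right)}]:  12 A B = -108
  [t x \cos{\left(t x \right)}]:  12 A C = 108
  [t \cos{\left(x \right)} \cos{\left(t x \right)}]:  6 B C = -54
  [\cos{\left(x \right)}]:  4 B = 12
  [\cos^{2}{\left(x \right)}]:  3 B^{2} = 27
Solving: A = -3, B = 3, C = -3.
Check against the point condition:
  u(1, 0) = -3 + 3 \sin{\left(1 \right)}  ⟹  A + B \sin{\left(1 \right)} = -3 + 3 \sin{\left(1 \right)}  ✓
Hence u(x, t) = - 3 x^{2} + 3 \sin{\left(x \right)} - 3 \sin{\left(t x \right)}.

Answer: u(x, t) = - 3 x^{2} + 3 \sin{\left(x \right)} - 3 \sin{\left(t x \right)}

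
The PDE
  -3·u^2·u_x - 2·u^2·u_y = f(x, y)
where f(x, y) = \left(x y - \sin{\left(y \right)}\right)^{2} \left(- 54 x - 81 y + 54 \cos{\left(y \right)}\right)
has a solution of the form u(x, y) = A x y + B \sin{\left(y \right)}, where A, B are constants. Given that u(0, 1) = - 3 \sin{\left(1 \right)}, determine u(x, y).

Answer: u(x, y) = 3 x y - 3 \sin{\left(y \right)}

Derivation:
Substitute the ansatz u = A x y + B \sin{\left(y \right)} into the left-hand side.
Derivatives of the ansatz:
  u_x = A y
  u_y = A x + B \cos{\left(y \right)}
Term by term:
  -3·u^2·u_x = - 3 A^{3} x^{2} y^{3} - 6 A^{2} B x y^{2} \sin{\left(y \right)} - 3 A B^{2} y \sin^{2}{\left(y \right)}
  -2·u^2·u_y = - 2 A^{3} x^{3} y^{2} - 2 A^{2} B x^{2} y^{2} \cos{\left(y \right)} - 4 A^{2} B x^{2} y \sin{\left(y \right)} - 4 A B^{2} x y \sin{\left(y \right)} \cos{\left(y \right)} - 2 A B^{2} x \sin^{2}{\left(y \right)} - 2 B^{3} \sin^{2}{\left(y \right)} \cos{\left(y \right)}
So the left-hand side equals
  - 2 A^{3} x^{3} y^{2} - 3 A^{3} x^{2} y^{3} - 2 A^{2} B x^{2} y^{2} \cos{\left(y \right)} - 4 A^{2} B x^{2} y \sin{\left(y \right)} - 6 A^{2} B x y^{2} \sin{\left(y \right)} - 4 A B^{2} x y \sin{\left(y \right)} \cos{\left(y \right)} - 2 A B^{2} x \sin^{2}{\left(y \right)} - 3 A B^{2} y \sin^{2}{\left(y \right)} - 2 B^{3} \sin^{2}{\left(y \right)} \cos{\left(y \right)}
This must equal f(x, y) identically; expanded, f = - 54 x^{3} y^{2} - 81 x^{2} y^{3} + 54 x^{2} y^{2} \cos{\left(y \right)} + 108 x^{2} y \sin{\left(y \right)} + 162 x y^{2} \sin{\left(y \right)} - 108 x y \sin{\left(y \right)} \cos{\left(y \right)} - 54 x \sin^{2}{\left(y \right)} - 81 y \sin^{2}{\left(y \right)} + 54 \sin^{2}{\left(y \right)} \cos{\left(y \right)}.
Matching coefficients of the independent functions:
  [x \sin^{2}{\left(y \right)}]:  - 2 A B^{2} = -54
  [x^{2} y^{3}]:  - 3 A^{3} = -81
  [x^{3} y^{2}]:  - 2 A^{3} = -54
  [y \sin^{2}{\left(y \right)}]:  - 3 A B^{2} = -81
  [\sin^{2}{\left(y \right)} \cos{\left(y \right)}]:  - 2 B^{3} = 54
  [x y^{2} \sin{\left(y \right)}]:  - 6 A^{2} B = 162
  [x^{2} y \sin{\left(y \right)}]:  - 4 A^{2} B = 108
  [x^{2} y^{2} \cos{\left(y \right)}]:  - 2 A^{2} B = 54
  [x y \sin{\left(y \right)} \cos{\left(y \right)}]:  - 4 A B^{2} = -108
Solving: A = 3, B = -3.
Check against the point condition:
  u(0, 1) = - 3 \sin{\left(1 \right)}  ⟹  B \sin{\left(1 \right)} = - 3 \sin{\left(1 \right)}  ✓
Hence u(x, y) = 3 x y - 3 \sin{\left(y \right)}.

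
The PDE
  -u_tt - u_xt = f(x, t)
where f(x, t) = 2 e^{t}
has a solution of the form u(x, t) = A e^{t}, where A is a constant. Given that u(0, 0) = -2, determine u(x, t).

Substitute the ansatz u = A e^{t} into the left-hand side.
Derivatives of the ansatz:
  u_tt = A e^{t}
  u_xt = 0
Term by term:
  -u_tt = - A e^{t}
  -u_xt = 0
So the left-hand side equals
  - A e^{t}
This must equal f(x, t) = 2 e^{t} identically.
Matching coefficients of the independent functions:
  [e^{t}]:  - A = 2
Solving: A = -2.
Check against the point condition:
  u(0, 0) = -2  ⟹  A = -2  ✓
Hence u(x, t) = - 2 e^{t}.

Answer: u(x, t) = - 2 e^{t}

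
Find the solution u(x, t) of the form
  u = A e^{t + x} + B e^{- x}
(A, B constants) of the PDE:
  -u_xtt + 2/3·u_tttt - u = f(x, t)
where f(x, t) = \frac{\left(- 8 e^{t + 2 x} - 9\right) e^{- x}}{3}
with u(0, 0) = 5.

Answer: u(x, t) = 2 e^{t + x} + 3 e^{- x}

Derivation:
Substitute the ansatz u = A e^{t + x} + B e^{- x} into the left-hand side.
Derivatives of the ansatz:
  u_xtt = A e^{t} e^{x}
  u_tttt = A e^{t} e^{x}
Term by term:
  -u_xtt = - A e^{t} e^{x}
  2/3·u_tttt = \frac{2 A e^{t} e^{x}}{3}
  -u = - A e^{t} e^{x} - B e^{- x}
So the left-hand side equals
  - \frac{4 A e^{t} e^{x}}{3} - B e^{- x}
This must equal f(x, t) identically; expanded, f = - \frac{8 e^{t} e^{x}}{3} - 3 e^{- x}.
Matching coefficients of the independent functions:
  [e^{t} e^{x}]:  - \frac{4 A}{3} = - \frac{8}{3}
  [e^{- x}]:  - B = -3
Solving: A = 2, B = 3.
Check against the point condition:
  u(0, 0) = 5  ⟹  A + B = 5  ✓
Hence u(x, t) = 2 e^{t + x} + 3 e^{- x}.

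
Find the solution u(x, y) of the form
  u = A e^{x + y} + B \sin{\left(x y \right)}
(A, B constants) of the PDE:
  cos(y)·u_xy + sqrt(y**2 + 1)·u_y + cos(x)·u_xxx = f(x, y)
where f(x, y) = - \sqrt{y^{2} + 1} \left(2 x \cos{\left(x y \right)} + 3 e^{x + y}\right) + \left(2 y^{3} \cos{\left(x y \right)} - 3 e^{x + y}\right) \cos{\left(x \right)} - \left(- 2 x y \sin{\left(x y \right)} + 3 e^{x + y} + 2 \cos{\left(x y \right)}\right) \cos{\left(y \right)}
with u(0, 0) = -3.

Substitute the ansatz u = A e^{x + y} + B \sin{\left(x y \right)} into the left-hand side.
Derivatives of the ansatz:
  u_xy = A e^{x} e^{y} - B x y \sin{\left(x y \right)} + B \cos{\left(x y \right)}
  u_y = A e^{x} e^{y} + B x \cos{\left(x y \right)}
  u_xxx = A e^{x} e^{y} - B y^{3} \cos{\left(x y \right)}
Term by term:
  cos(y)·u_xy = A e^{x} e^{y} \cos{\left(y \right)} - B x y \sin{\left(x y \right)} \cos{\left(y \right)} + B \cos{\left(y \right)} \cos{\left(x y \right)}
  sqrt(y**2 + 1)·u_y = A \sqrt{y^{2} + 1} e^{x} e^{y} + B x \sqrt{y^{2} + 1} \cos{\left(x y \right)}
  cos(x)·u_xxx = A e^{x} e^{y} \cos{\left(x \right)} - B y^{3} \cos{\left(x \right)} \cos{\left(x y \right)}
So the left-hand side equals
  A \sqrt{y^{2} + 1} e^{x} e^{y} + A e^{x} e^{y} \cos{\left(x \right)} + A e^{x} e^{y} \cos{\left(y \right)} - B x y \sin{\left(x y \right)} \cos{\left(y \right)} + B x \sqrt{y^{2} + 1} \cos{\left(x y \right)} - B y^{3} \cos{\left(x \right)} \cos{\left(x y \right)} + B \cos{\left(y \right)} \cos{\left(x y \right)}
This must equal f(x, y) identically; expanded, f = 2 x y \sin{\left(x y \right)} \cos{\left(y \right)} - 2 x \sqrt{y^{2} + 1} \cos{\left(x y \right)} + 2 y^{3} \cos{\left(x \right)} \cos{\left(x y \right)} - 3 \sqrt{y^{2} + 1} e^{x} e^{y} - 3 e^{x} e^{y} \cos{\left(x \right)} - 3 e^{x} e^{y} \cos{\left(y \right)} - 2 \cos{\left(y \right)} \cos{\left(x y \right)}.
Matching coefficients of the independent functions:
  [\cos{\left(y \right)} \cos{\left(x y \right)}, x \sqrt{y^{2} + 1} \cos{\left(x y \right)}]:  B = -2
  [y^{3} \cos{\left(x \right)} \cos{\left(x y \right)}, x y \sin{\left(x y \right)} \cos{\left(y \right)}]:  - B = 2
  [\sqrt{y^{2} + 1} e^{x} e^{y}, e^{x} e^{y} \cos{\left(x \right)}, e^{x} e^{y} \cos{\left(y \right)}]:  A = -3
Solving: A = -3, B = -2.
Check against the point condition:
  u(0, 0) = -3  ⟹  A = -3  ✓
Hence u(x, y) = - 3 e^{x + y} - 2 \sin{\left(x y \right)}.

Answer: u(x, y) = - 3 e^{x + y} - 2 \sin{\left(x y \right)}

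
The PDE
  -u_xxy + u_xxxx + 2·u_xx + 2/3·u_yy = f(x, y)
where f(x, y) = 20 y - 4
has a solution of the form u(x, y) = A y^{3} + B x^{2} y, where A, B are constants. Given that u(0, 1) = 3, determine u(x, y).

Substitute the ansatz u = A y^{3} + B x^{2} y into the left-hand side.
Derivatives of the ansatz:
  u_xxy = 2 B
  u_xxxx = 0
  u_xx = 2 B y
  u_yy = 6 A y
Term by term:
  -u_xxy = - 2 B
  u_xxxx = 0
  2·u_xx = 4 B y
  2/3·u_yy = 4 A y
So the left-hand side equals
  4 A y + 4 B y - 2 B
This must equal f(x, y) = 20 y - 4 identically.
Matching coefficients of the independent functions:
  [constant term]:  - 2 B = -4
  [y]:  4 A + 4 B = 20
Solving: A = 3, B = 2.
Check against the point condition:
  u(0, 1) = 3  ⟹  A = 3  ✓
Hence u(x, y) = 2 x^{2} y + 3 y^{3}.

Answer: u(x, y) = 2 x^{2} y + 3 y^{3}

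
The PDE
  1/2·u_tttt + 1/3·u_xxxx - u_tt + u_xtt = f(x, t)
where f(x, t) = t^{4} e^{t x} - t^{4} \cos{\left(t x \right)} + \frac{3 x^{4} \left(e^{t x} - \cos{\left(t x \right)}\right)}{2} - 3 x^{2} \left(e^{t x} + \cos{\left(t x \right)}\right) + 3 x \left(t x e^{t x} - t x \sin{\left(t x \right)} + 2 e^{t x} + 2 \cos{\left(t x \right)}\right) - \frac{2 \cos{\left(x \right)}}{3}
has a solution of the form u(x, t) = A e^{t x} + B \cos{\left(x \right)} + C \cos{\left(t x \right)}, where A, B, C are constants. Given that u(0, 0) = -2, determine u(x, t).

Answer: u(x, t) = 3 e^{t x} - 2 \cos{\left(x \right)} - 3 \cos{\left(t x \right)}

Derivation:
Substitute the ansatz u = A e^{t x} + B \cos{\left(x \right)} + C \cos{\left(t x \right)} into the left-hand side.
Derivatives of the ansatz:
  u_tttt = A x^{4} e^{t x} + C x^{4} \cos{\left(t x \right)}
  u_xxxx = A t^{4} e^{t x} + B \cos{\left(x \right)} + C t^{4} \cos{\left(t x \right)}
  u_tt = A x^{2} e^{t x} - C x^{2} \cos{\left(t x \right)}
  u_xtt = A t x^{2} e^{t x} + 2 A x e^{t x} + C t x^{2} \sin{\left(t x \right)} - 2 C x \cos{\left(t x \right)}
Term by term:
  1/2·u_tttt = \frac{A x^{4} e^{t x}}{2} + \frac{C x^{4} \cos{\left(t x \right)}}{2}
  1/3·u_xxxx = \frac{A t^{4} e^{t x}}{3} + \frac{B \cos{\left(x \right)}}{3} + \frac{C t^{4} \cos{\left(t x \right)}}{3}
  -u_tt = - A x^{2} e^{t x} + C x^{2} \cos{\left(t x \right)}
  u_xtt = A t x^{2} e^{t x} + 2 A x e^{t x} + C t x^{2} \sin{\left(t x \right)} - 2 C x \cos{\left(t x \right)}
So the left-hand side equals
  \frac{A t^{4} e^{t x}}{3} + A t x^{2} e^{t x} + \frac{A x^{4} e^{t x}}{2} - A x^{2} e^{t x} + 2 A x e^{t x} + \frac{B \cos{\left(x \right)}}{3} + \frac{C t^{4} \cos{\left(t x \right)}}{3} + C t x^{2} \sin{\left(t x \right)} + \frac{C x^{4} \cos{\left(t x \right)}}{2} + C x^{2} \cos{\left(t x \right)} - 2 C x \cos{\left(t x \right)}
This must equal f(x, t) identically; expanded, f = t^{4} e^{t x} - t^{4} \cos{\left(t x \right)} + 3 t x^{2} e^{t x} - 3 t x^{2} \sin{\left(t x \right)} + \frac{3 x^{4} e^{t x}}{2} - \frac{3 x^{4} \cos{\left(t x \right)}}{2} - 3 x^{2} e^{t x} - 3 x^{2} \cos{\left(t x \right)} + 6 x e^{t x} + 6 x \cos{\left(t x \right)} - \frac{2 \cos{\left(x \right)}}{3}.
Matching coefficients of the independent functions:
  [t^{4} e^{t x}]:  \frac{A}{3} = 1
  [t^{4} \cos{\left(t x \right)}]:  \frac{C}{3} = -1
  [x e^{t x}]:  2 A = 6
  [x \cos{\left(t x \right)}]:  - 2 C = 6
  [x^{2} e^{t x}]:  - A = -3
  [x^{2} \cos{\left(t x \right)}, t x^{2} \sin{\left(t x \right)}]:  C = -3
  [x^{4} e^{t x}]:  \frac{A}{2} = \frac{3}{2}
  [x^{4} \cos{\left(t x \right)}]:  \frac{C}{2} = - \frac{3}{2}
  [t x^{2} e^{t x}]:  A = 3
  [\cos{\left(x \right)}]:  \frac{B}{3} = - \frac{2}{3}
Solving: A = 3, B = -2, C = -3.
Check against the point condition:
  u(0, 0) = -2  ⟹  A + B + C = -2  ✓
Hence u(x, t) = 3 e^{t x} - 2 \cos{\left(x \right)} - 3 \cos{\left(t x \right)}.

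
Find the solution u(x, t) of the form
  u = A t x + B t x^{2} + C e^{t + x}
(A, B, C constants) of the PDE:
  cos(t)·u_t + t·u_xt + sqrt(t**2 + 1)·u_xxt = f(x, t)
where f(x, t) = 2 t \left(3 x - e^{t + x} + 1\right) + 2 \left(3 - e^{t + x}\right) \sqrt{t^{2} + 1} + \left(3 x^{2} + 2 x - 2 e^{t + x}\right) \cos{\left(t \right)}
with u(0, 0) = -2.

Substitute the ansatz u = A t x + B t x^{2} + C e^{t + x} into the left-hand side.
Derivatives of the ansatz:
  u_t = A x + B x^{2} + C e^{t} e^{x}
  u_xt = A + 2 B x + C e^{t} e^{x}
  u_xxt = 2 B + C e^{t} e^{x}
Term by term:
  cos(t)·u_t = A x \cos{\left(t \right)} + B x^{2} \cos{\left(t \right)} + C e^{t} e^{x} \cos{\left(t \right)}
  t·u_xt = A t + 2 B t x + C t e^{t} e^{x}
  sqrt(t**2 + 1)·u_xxt = 2 B \sqrt{t^{2} + 1} + C \sqrt{t^{2} + 1} e^{t} e^{x}
So the left-hand side equals
  A t + A x \cos{\left(t \right)} + 2 B t x + B x^{2} \cos{\left(t \right)} + 2 B \sqrt{t^{2} + 1} + C t e^{t} e^{x} + C \sqrt{t^{2} + 1} e^{t} e^{x} + C e^{t} e^{x} \cos{\left(t \right)}
This must equal f(x, t) identically; expanded, f = 6 t x - 2 t e^{t} e^{x} + 2 t + 3 x^{2} \cos{\left(t \right)} + 2 x \cos{\left(t \right)} - 2 \sqrt{t^{2} + 1} e^{t} e^{x} + 6 \sqrt{t^{2} + 1} - 2 e^{t} e^{x} \cos{\left(t \right)}.
Matching coefficients of the independent functions:
  [t, x \cos{\left(t \right)}]:  A = 2
  [t x, \sqrt{t^{2} + 1}]:  2 B = 6
  [x^{2} \cos{\left(t \right)}]:  B = 3
  [t e^{t} e^{x}, \sqrt{t^{2} + 1} e^{t} e^{x}, e^{t} e^{x} \cos{\left(t \right)}]:  C = -2
Solving: A = 2, B = 3, C = -2.
Check against the point condition:
  u(0, 0) = -2  ⟹  C = -2  ✓
Hence u(x, t) = 3 t x^{2} + 2 t x - 2 e^{t + x}.

Answer: u(x, t) = 3 t x^{2} + 2 t x - 2 e^{t + x}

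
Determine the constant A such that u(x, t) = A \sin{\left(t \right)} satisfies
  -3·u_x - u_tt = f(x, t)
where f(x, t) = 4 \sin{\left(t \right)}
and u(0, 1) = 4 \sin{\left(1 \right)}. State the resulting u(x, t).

Substitute the ansatz u = A \sin{\left(t \right)} into the left-hand side.
Derivatives of the ansatz:
  u_x = 0
  u_tt = - A \sin{\left(t \right)}
Term by term:
  -3·u_x = 0
  -u_tt = A \sin{\left(t \right)}
So the left-hand side equals
  A \sin{\left(t \right)}
This must equal f(x, t) = 4 \sin{\left(t \right)} identically.
Matching coefficients of the independent functions:
  [\sin{\left(t \right)}]:  A = 4
Solving: A = 4.
Check against the point condition:
  u(0, 1) = 4 \sin{\left(1 \right)}  ⟹  A \sin{\left(1 \right)} = 4 \sin{\left(1 \right)}  ✓
Hence u(x, t) = 4 \sin{\left(t \right)}.

Answer: u(x, t) = 4 \sin{\left(t \right)}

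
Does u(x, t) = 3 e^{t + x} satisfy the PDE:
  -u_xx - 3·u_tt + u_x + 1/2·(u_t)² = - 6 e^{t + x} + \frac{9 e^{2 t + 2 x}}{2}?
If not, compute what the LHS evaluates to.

Answer: No, the LHS evaluates to - 9 e^{t + x} + \frac{9 e^{2 t + 2 x}}{2}

Derivation:
Evaluate each term of the left-hand side for u = 3 e^{t + x}.
Derivatives:
  u_xx = 3 e^{t} e^{x}
  u_tt = 3 e^{t} e^{x}
  u_x = 3 e^{t} e^{x}
  u_t = 3 e^{t} e^{x}
Terms:
  -u_xx = - 3 e^{t + x}
  -3·u_tt = - 9 e^{t + x}
  u_x = 3 e^{t + x}
  1/2·(u_t)² = \frac{9 e^{2 t + 2 x}}{2}
Sum: LHS = - 9 e^{t + x} + \frac{9 e^{2 t + 2 x}}{2}
Given right-hand side: - 6 e^{t + x} + \frac{9 e^{2 t + 2 x}}{2}. Difference LHS − RHS = - 3 e^{t + x} ≠ 0, so u is not a solution.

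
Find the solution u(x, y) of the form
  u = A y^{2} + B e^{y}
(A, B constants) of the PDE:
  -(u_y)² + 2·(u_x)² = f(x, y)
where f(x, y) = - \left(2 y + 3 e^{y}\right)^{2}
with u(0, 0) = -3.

Answer: u(x, y) = - y^{2} - 3 e^{y}

Derivation:
Substitute the ansatz u = A y^{2} + B e^{y} into the left-hand side.
Derivatives of the ansatz:
  u_y = 2 A y + B e^{y}
  u_x = 0
Term by term:
  -(u_y)² = - 4 A^{2} y^{2} - 4 A B y e^{y} - B^{2} e^{2 y}
  2·(u_x)² = 0
So the left-hand side equals
  - 4 A^{2} y^{2} - 4 A B y e^{y} - B^{2} e^{2 y}
This must equal f(x, y) identically; expanded, f = - 4 y^{2} - 12 y e^{y} - 9 e^{2 y}.
Matching coefficients of the independent functions:
  [y^{2}]:  - 4 A^{2} = -4
  [y e^{y}]:  - 4 A B = -12
  [e^{2 y}]:  - B^{2} = -9
These equations allow (A, B) = (-1, -3) or (1, 3).
Impose the point condition(s):
  u(0, 0) = -3  ⟹  B = -3
Only A = -1, B = -3 satisfies everything.
Hence u(x, y) = - y^{2} - 3 e^{y}.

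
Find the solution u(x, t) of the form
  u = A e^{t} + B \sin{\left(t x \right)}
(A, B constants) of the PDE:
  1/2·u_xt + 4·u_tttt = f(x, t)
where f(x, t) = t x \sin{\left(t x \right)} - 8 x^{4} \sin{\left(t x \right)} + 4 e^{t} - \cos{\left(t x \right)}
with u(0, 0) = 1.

Substitute the ansatz u = A e^{t} + B \sin{\left(t x \right)} into the left-hand side.
Derivatives of the ansatz:
  u_xt = - B t x \sin{\left(t x \right)} + B \cos{\left(t x \right)}
  u_tttt = A e^{t} + B x^{4} \sin{\left(t x \right)}
Term by term:
  1/2·u_xt = - \frac{B t x \sin{\left(t x \right)}}{2} + \frac{B \cos{\left(t x \right)}}{2}
  4·u_tttt = 4 A e^{t} + 4 B x^{4} \sin{\left(t x \right)}
So the left-hand side equals
  4 A e^{t} - \frac{B t x \sin{\left(t x \right)}}{2} + 4 B x^{4} \sin{\left(t x \right)} + \frac{B \cos{\left(t x \right)}}{2}
This must equal f(x, t) = t x \sin{\left(t x \right)} - 8 x^{4} \sin{\left(t x \right)} + 4 e^{t} - \cos{\left(t x \right)} identically.
Matching coefficients of the independent functions:
  [x^{4} \sin{\left(t x \right)}]:  4 B = -8
  [t x \sin{\left(t x \right)}]:  - \frac{B}{2} = 1
  [e^{t}]:  4 A = 4
  [\cos{\left(t x \right)}]:  \frac{B}{2} = -1
Solving: A = 1, B = -2.
Check against the point condition:
  u(0, 0) = 1  ⟹  A = 1  ✓
Hence u(x, t) = e^{t} - 2 \sin{\left(t x \right)}.

Answer: u(x, t) = e^{t} - 2 \sin{\left(t x \right)}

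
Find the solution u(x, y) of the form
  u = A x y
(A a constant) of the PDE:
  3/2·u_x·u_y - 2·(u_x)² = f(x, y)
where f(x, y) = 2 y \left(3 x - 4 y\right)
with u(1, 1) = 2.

Substitute the ansatz u = A x y into the left-hand side.
Derivatives of the ansatz:
  u_x = A y
  u_y = A x
Term by term:
  3/2·u_x·u_y = \frac{3 A^{2} x y}{2}
  -2·(u_x)² = - 2 A^{2} y^{2}
So the left-hand side equals
  \frac{3 A^{2} x y}{2} - 2 A^{2} y^{2}
This must equal f(x, y) identically; expanded, f = 6 x y - 8 y^{2}.
Matching coefficients of the independent functions:
  [y^{2}]:  - 2 A^{2} = -8
  [x y]:  \frac{3 A^{2}}{2} = 6
These equations allow (A) = (-2) or (2).
Impose the point condition(s):
  u(1, 1) = 2  ⟹  A = 2
Only A = 2 satisfies everything.
Hence u(x, y) = 2 x y.

Answer: u(x, y) = 2 x y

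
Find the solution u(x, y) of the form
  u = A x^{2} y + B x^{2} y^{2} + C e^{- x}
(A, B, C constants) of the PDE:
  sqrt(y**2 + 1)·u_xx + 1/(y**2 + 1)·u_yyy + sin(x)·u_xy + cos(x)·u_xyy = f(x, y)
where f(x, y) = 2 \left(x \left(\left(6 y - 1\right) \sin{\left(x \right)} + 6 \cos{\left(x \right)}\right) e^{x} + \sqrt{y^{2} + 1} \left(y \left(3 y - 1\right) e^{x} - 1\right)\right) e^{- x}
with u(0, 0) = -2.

Substitute the ansatz u = A x^{2} y + B x^{2} y^{2} + C e^{- x} into the left-hand side.
Derivatives of the ansatz:
  u_xx = 2 A y + 2 B y^{2} + C e^{- x}
  u_yyy = 0
  u_xy = 2 A x + 4 B x y
  u_xyy = 4 B x
Term by term:
  sqrt(y**2 + 1)·u_xx = 2 A y \sqrt{y^{2} + 1} + 2 B y^{2} \sqrt{y^{2} + 1} + C \sqrt{y^{2} + 1} e^{- x}
  1/(y**2 + 1)·u_yyy = 0
  sin(x)·u_xy = 2 A x \sin{\left(x \right)} + 4 B x y \sin{\left(x \right)}
  cos(x)·u_xyy = 4 B x \cos{\left(x \right)}
So the left-hand side equals
  2 A x \sin{\left(x \right)} + 2 A y \sqrt{y^{2} + 1} + 4 B x y \sin{\left(x \right)} + 4 B x \cos{\left(x \right)} + 2 B y^{2} \sqrt{y^{2} + 1} + C \sqrt{y^{2} + 1} e^{- x}
This must equal f(x, y) identically; expanded, f = 12 x y \sin{\left(x \right)} - 2 x \sin{\left(x \right)} + 12 x \cos{\left(x \right)} + 6 y^{2} \sqrt{y^{2} + 1} - 2 y \sqrt{y^{2} + 1} - 2 \sqrt{y^{2} + 1} e^{- x}.
Matching coefficients of the independent functions:
  [x \sin{\left(x \right)}, y \sqrt{y^{2} + 1}]:  2 A = -2
  [x \cos{\left(x \right)}, x y \sin{\left(x \right)}]:  4 B = 12
  [y^{2} \sqrt{y^{2} + 1}]:  2 B = 6
  [\sqrt{y^{2} + 1} e^{- x}]:  C = -2
Solving: A = -1, B = 3, C = -2.
Check against the point condition:
  u(0, 0) = -2  ⟹  C = -2  ✓
Hence u(x, y) = 3 x^{2} y^{2} - x^{2} y - 2 e^{- x}.

Answer: u(x, y) = 3 x^{2} y^{2} - x^{2} y - 2 e^{- x}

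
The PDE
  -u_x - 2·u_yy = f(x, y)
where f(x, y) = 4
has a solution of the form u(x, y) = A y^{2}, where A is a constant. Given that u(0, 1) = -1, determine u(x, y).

Substitute the ansatz u = A y^{2} into the left-hand side.
Derivatives of the ansatz:
  u_x = 0
  u_yy = 2 A
Term by term:
  -u_x = 0
  -2·u_yy = - 4 A
So the left-hand side equals
  - 4 A
This must equal f(x, y) = 4 identically.
Matching coefficients of the independent functions:
  [constant term]:  - 4 A = 4
Solving: A = -1.
Check against the point condition:
  u(0, 1) = -1  ⟹  A = -1  ✓
Hence u(x, y) = - y^{2}.

Answer: u(x, y) = - y^{2}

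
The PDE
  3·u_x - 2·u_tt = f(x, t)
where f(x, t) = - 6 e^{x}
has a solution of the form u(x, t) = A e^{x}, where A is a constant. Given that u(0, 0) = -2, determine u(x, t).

Substitute the ansatz u = A e^{x} into the left-hand side.
Derivatives of the ansatz:
  u_x = A e^{x}
  u_tt = 0
Term by term:
  3·u_x = 3 A e^{x}
  -2·u_tt = 0
So the left-hand side equals
  3 A e^{x}
This must equal f(x, t) = - 6 e^{x} identically.
Matching coefficients of the independent functions:
  [e^{x}]:  3 A = -6
Solving: A = -2.
Check against the point condition:
  u(0, 0) = -2  ⟹  A = -2  ✓
Hence u(x, t) = - 2 e^{x}.

Answer: u(x, t) = - 2 e^{x}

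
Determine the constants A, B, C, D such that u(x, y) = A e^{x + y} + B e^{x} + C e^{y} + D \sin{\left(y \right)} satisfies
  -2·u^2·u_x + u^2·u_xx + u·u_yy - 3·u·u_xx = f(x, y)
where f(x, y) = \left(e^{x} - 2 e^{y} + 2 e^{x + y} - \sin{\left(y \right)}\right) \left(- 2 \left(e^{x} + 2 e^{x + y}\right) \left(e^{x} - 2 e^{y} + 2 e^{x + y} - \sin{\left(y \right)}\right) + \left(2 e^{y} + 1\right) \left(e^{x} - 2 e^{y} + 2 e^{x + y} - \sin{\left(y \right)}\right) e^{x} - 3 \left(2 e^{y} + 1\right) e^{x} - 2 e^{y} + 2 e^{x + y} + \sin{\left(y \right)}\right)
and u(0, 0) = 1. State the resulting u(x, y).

Substitute the ansatz u = A e^{x + y} + B e^{x} + C e^{y} + D \sin{\left(y \right)} into the left-hand side.
Derivatives of the ansatz:
  u_x = A e^{x} e^{y} + B e^{x}
  u_xx = A e^{x} e^{y} + B e^{x}
  u_yy = A e^{x} e^{y} + C e^{y} - D \sin{\left(y \right)}
Term by term:
  -2·u^2·u_x = - 2 A^{3} e^{3 x} e^{3 y} - 6 A^{2} B e^{3 x} e^{2 y} - 4 A^{2} C e^{2 x} e^{3 y} - 4 A^{2} D e^{2 x} e^{2 y} \sin{\left(y \right)} - 6 A B^{2} e^{3 x} e^{y} - 8 A B C e^{2 x} e^{2 y} - 8 A B D e^{2 x} e^{y} \sin{\left(y \right)} - 2 A C^{2} e^{x} e^{3 y} - 4 A C D e^{x} e^{2 y} \sin{\left(y \right)} - 2 A D^{2} e^{x} e^{y} \sin^{2}{\left(y \right)} - 2 B^{3} e^{3 x} - 4 B^{2} C e^{2 x} e^{y} - 4 B^{2} D e^{2 x} \sin{\left(y \right)} - 2 B C^{2} e^{x} e^{2 y} - 4 B C D e^{x} e^{y} \sin{\left(y \right)} - 2 B D^{2} e^{x} \sin^{2}{\left(y \right)}
  u^2·u_xx = A^{3} e^{3 x} e^{3 y} + 3 A^{2} B e^{3 x} e^{2 y} + 2 A^{2} C e^{2 x} e^{3 y} + 2 A^{2} D e^{2 x} e^{2 y} \sin{\left(y \right)} + 3 A B^{2} e^{3 x} e^{y} + 4 A B C e^{2 x} e^{2 y} + 4 A B D e^{2 x} e^{y} \sin{\left(y \right)} + A C^{2} e^{x} e^{3 y} + 2 A C D e^{x} e^{2 y} \sin{\left(y \right)} + A D^{2} e^{x} e^{y} \sin^{2}{\left(y \right)} + B^{3} e^{3 x} + 2 B^{2} C e^{2 x} e^{y} + 2 B^{2} D e^{2 x} \sin{\left(y \right)} + B C^{2} e^{x} e^{2 y} + 2 B C D e^{x} e^{y} \sin{\left(y \right)} + B D^{2} e^{x} \sin^{2}{\left(y \right)}
  u·u_yy = A^{2} e^{2 x} e^{2 y} + A B e^{2 x} e^{y} + 2 A C e^{x} e^{2 y} + B C e^{x} e^{y} - B D e^{x} \sin{\left(y \right)} + C^{2} e^{2 y} - D^{2} \sin^{2}{\left(y \right)}
  -3·u·u_xx = - 3 A^{2} e^{2 x} e^{2 y} - 6 A B e^{2 x} e^{y} - 3 A C e^{x} e^{2 y} - 3 A D e^{x} e^{y} \sin{\left(y \right)} - 3 B^{2} e^{2 x} - 3 B C e^{x} e^{y} - 3 B D e^{x} \sin{\left(y \right)}
Sum these and collect like terms in the independent variables.
This must equal f(x, y) identically; expanded, f = - 8 e^{3 x} e^{3 y} - 12 e^{3 x} e^{2 y} - 6 e^{3 x} e^{y} - e^{3 x} + 16 e^{2 x} e^{3 y} + 8 e^{2 x} e^{2 y} \sin{\left(y \right)} + 8 e^{2 x} e^{2 y} + 8 e^{2 x} e^{y} \sin{\left(y \right)} - 6 e^{2 x} e^{y} + 2 e^{2 x} \sin{\left(y \right)} - 3 e^{2 x} - 8 e^{x} e^{3 y} - 8 e^{x} e^{2 y} \sin{\left(y \right)} - 2 e^{x} e^{y} \sin^{2}{\left(y \right)} + 2 e^{x} e^{y} \sin{\left(y \right)} + 4 e^{x} e^{y} - e^{x} \sin^{2}{\left(y \right)} + 4 e^{x} \sin{\left(y \right)} + 4 e^{2 y} - \sin^{2}{\left(y \right)}.
Matching coefficients of the independent functions:
(each divided by its leading coefficient; functions giving the same equation are listed together)
  [e^{x} e^{y}]:  B C + 2 = 0
  [e^{x} e^{2 y}]:  A C + B C^{2} = 0
  [e^{x} e^{3 y}]:  A C^{2} - 8 = 0
  [e^{x} \sin{\left(y \right)}]:  B D + 1 = 0
  [e^{x} \sin^{2}{\left(y \right)}]:  B D^{2} - 1 = 0
  [e^{2 x} e^{y}]:  A B + \frac{2 B^{2} C}{5} - \frac{6}{5} = 0
  [e^{2 x} e^{2 y}]:  A^{2} + 2 A B C + 4 = 0
  [e^{2 x} e^{3 y}]:  A^{2} C + 8 = 0
  [e^{2 x} \sin{\left(y \right)}]:  B^{2} D + 1 = 0
  [e^{3 x} e^{y}]:  A B^{2} - 2 = 0
  [e^{3 x} e^{2 y}]:  A^{2} B - 4 = 0
  [e^{3 x} e^{3 y}]:  A^{3} - 8 = 0
  [e^{x} e^{y} \sin{\left(y \right)}]:  A D + \frac{2 B C D}{3} + \frac{2}{3} = 0
  [e^{x} e^{y} \sin^{2}{\left(y \right)}]:  A D^{2} - 2 = 0
  [e^{x} e^{2 y} \sin{\left(y \right)}]:  A C D - 4 = 0
  [e^{2 x} e^{y} \sin{\left(y \right)}]:  A B D + 2 = 0
  [e^{2 x} e^{2 y} \sin{\left(y \right)}]:  A^{2} D + 4 = 0
  [e^{2 x}]:  B^{2} - 1 = 0
  [e^{3 x}]:  B^{3} - 1 = 0
  [e^{2 y}]:  C^{2} - 4 = 0
  [\sin^{2}{\left(y \right)}]:  D^{2} - 1 = 0
Solving: A = 2, B = 1, C = -2, D = -1.
Check against the point condition:
  u(0, 0) = 1  ⟹  A + B + C = 1  ✓
Hence u(x, y) = e^{x} - 2 e^{y} + 2 e^{x + y} - \sin{\left(y \right)}.

Answer: u(x, y) = e^{x} - 2 e^{y} + 2 e^{x + y} - \sin{\left(y \right)}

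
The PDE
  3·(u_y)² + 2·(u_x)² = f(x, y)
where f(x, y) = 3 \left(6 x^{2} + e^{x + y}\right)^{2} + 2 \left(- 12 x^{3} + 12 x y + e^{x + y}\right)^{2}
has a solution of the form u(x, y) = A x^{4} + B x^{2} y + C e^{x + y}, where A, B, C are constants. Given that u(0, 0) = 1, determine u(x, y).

Substitute the ansatz u = A x^{4} + B x^{2} y + C e^{x + y} into the left-hand side.
Derivatives of the ansatz:
  u_y = B x^{2} + C e^{x} e^{y}
  u_x = 4 A x^{3} + 2 B x y + C e^{x} e^{y}
Term by term:
  3·(u_y)² = 3 B^{2} x^{4} + 6 B C x^{2} e^{x} e^{y} + 3 C^{2} e^{2 x} e^{2 y}
  2·(u_x)² = 32 A^{2} x^{6} + 32 A B x^{4} y + 16 A C x^{3} e^{x} e^{y} + 8 B^{2} x^{2} y^{2} + 8 B C x y e^{x} e^{y} + 2 C^{2} e^{2 x} e^{2 y}
So the left-hand side equals
  32 A^{2} x^{6} + 32 A B x^{4} y + 16 A C x^{3} e^{x} e^{y} + 3 B^{2} x^{4} + 8 B^{2} x^{2} y^{2} + 6 B C x^{2} e^{x} e^{y} + 8 B C x y e^{x} e^{y} + 5 C^{2} e^{2 x} e^{2 y}
This must equal f(x, y) identically; expanded, f = 288 x^{6} - 576 x^{4} y + 108 x^{4} - 48 x^{3} e^{x} e^{y} + 288 x^{2} y^{2} + 36 x^{2} e^{x} e^{y} + 48 x y e^{x} e^{y} + 5 e^{2 x} e^{2 y}.
Matching coefficients of the independent functions:
  [x^{4}]:  3 B^{2} = 108
  [x^{6}]:  32 A^{2} = 288
  [x^{2} y^{2}]:  8 B^{2} = 288
  [x^{4} y]:  32 A B = -576
  [e^{2 x} e^{2 y}]:  5 C^{2} = 5
  [x^{2} e^{x} e^{y}]:  6 B C = 36
  [x^{3} e^{x} e^{y}]:  16 A C = -48
  [x y e^{x} e^{y}]:  8 B C = 48
These equations allow (A, B, C) = (-3, 6, 1) or (3, -6, -1).
Impose the point condition(s):
  u(0, 0) = 1  ⟹  C = 1
Only A = -3, B = 6, C = 1 satisfies everything.
Hence u(x, y) = - 3 x^{4} + 6 x^{2} y + e^{x + y}.

Answer: u(x, y) = - 3 x^{4} + 6 x^{2} y + e^{x + y}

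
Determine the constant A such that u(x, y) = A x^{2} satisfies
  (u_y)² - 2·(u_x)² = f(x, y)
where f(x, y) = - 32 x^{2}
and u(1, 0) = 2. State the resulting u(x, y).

Answer: u(x, y) = 2 x^{2}

Derivation:
Substitute the ansatz u = A x^{2} into the left-hand side.
Derivatives of the ansatz:
  u_y = 0
  u_x = 2 A x
Term by term:
  (u_y)² = 0
  -2·(u_x)² = - 8 A^{2} x^{2}
So the left-hand side equals
  - 8 A^{2} x^{2}
This must equal f(x, y) = - 32 x^{2} identically.
Matching coefficients of the independent functions:
  [x^{2}]:  - 8 A^{2} = -32
These equations allow (A) = (-2) or (2).
Impose the point condition(s):
  u(1, 0) = 2  ⟹  A = 2
Only A = 2 satisfies everything.
Hence u(x, y) = 2 x^{2}.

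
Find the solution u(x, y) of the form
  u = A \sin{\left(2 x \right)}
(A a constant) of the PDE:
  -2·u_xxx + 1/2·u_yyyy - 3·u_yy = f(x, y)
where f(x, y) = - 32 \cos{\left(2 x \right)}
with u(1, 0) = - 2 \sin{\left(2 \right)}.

Substitute the ansatz u = A \sin{\left(2 x \right)} into the left-hand side.
Derivatives of the ansatz:
  u_xxx = - 8 A \cos{\left(2 x \right)}
  u_yyyy = 0
  u_yy = 0
Term by term:
  -2·u_xxx = 16 A \cos{\left(2 x \right)}
  1/2·u_yyyy = 0
  -3·u_yy = 0
So the left-hand side equals
  16 A \cos{\left(2 x \right)}
This must equal f(x, y) = - 32 \cos{\left(2 x \right)} identically.
Matching coefficients of the independent functions:
  [\cos{\left(2 x \right)}]:  16 A = -32
Solving: A = -2.
Check against the point condition:
  u(1, 0) = - 2 \sin{\left(2 \right)}  ⟹  A \sin{\left(2 \right)} = - 2 \sin{\left(2 \right)}  ✓
Hence u(x, y) = - 2 \sin{\left(2 x \right)}.

Answer: u(x, y) = - 2 \sin{\left(2 x \right)}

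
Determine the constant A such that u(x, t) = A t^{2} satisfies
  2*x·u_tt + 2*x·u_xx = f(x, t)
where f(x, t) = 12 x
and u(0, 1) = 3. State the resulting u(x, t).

Answer: u(x, t) = 3 t^{2}

Derivation:
Substitute the ansatz u = A t^{2} into the left-hand side.
Derivatives of the ansatz:
  u_tt = 2 A
  u_xx = 0
Term by term:
  2*x·u_tt = 4 A x
  2*x·u_xx = 0
So the left-hand side equals
  4 A x
This must equal f(x, t) = 12 x identically.
Matching coefficients of the independent functions:
  [x]:  4 A = 12
Solving: A = 3.
Check against the point condition:
  u(0, 1) = 3  ⟹  A = 3  ✓
Hence u(x, t) = 3 t^{2}.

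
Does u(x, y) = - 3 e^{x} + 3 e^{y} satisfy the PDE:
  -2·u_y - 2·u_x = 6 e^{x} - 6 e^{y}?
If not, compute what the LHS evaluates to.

Evaluate each term of the left-hand side for u = - 3 e^{x} + 3 e^{y}.
Derivatives:
  u_y = 3 e^{y}
  u_x = - 3 e^{x}
Terms:
  -2·u_y = - 6 e^{y}
  -2·u_x = 6 e^{x}
Sum: LHS = 6 e^{x} - 6 e^{y}
This is exactly the given right-hand side, so u is a solution.

Answer: Yes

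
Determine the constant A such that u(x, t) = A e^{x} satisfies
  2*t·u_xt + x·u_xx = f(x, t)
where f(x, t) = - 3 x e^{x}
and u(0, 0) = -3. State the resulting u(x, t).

Answer: u(x, t) = - 3 e^{x}

Derivation:
Substitute the ansatz u = A e^{x} into the left-hand side.
Derivatives of the ansatz:
  u_xt = 0
  u_xx = A e^{x}
Term by term:
  2*t·u_xt = 0
  x·u_xx = A x e^{x}
So the left-hand side equals
  A x e^{x}
This must equal f(x, t) = - 3 x e^{x} identically.
Matching coefficients of the independent functions:
  [x e^{x}]:  A = -3
Solving: A = -3.
Check against the point condition:
  u(0, 0) = -3  ⟹  A = -3  ✓
Hence u(x, t) = - 3 e^{x}.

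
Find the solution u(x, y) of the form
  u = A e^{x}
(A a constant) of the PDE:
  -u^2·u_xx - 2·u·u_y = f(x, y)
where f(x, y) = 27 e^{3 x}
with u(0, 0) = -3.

Substitute the ansatz u = A e^{x} into the left-hand side.
Derivatives of the ansatz:
  u_xx = A e^{x}
  u_y = 0
Term by term:
  -u^2·u_xx = - A^{3} e^{3 x}
  -2·u·u_y = 0
So the left-hand side equals
  - A^{3} e^{3 x}
This must equal f(x, y) = 27 e^{3 x} identically.
Matching coefficients of the independent functions:
  [e^{3 x}]:  - A^{3} = 27
Solving: A = -3.
Check against the point condition:
  u(0, 0) = -3  ⟹  A = -3  ✓
Hence u(x, y) = - 3 e^{x}.

Answer: u(x, y) = - 3 e^{x}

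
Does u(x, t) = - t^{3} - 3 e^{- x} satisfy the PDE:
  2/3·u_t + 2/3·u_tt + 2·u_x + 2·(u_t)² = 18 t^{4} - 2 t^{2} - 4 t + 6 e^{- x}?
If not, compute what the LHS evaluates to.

Evaluate each term of the left-hand side for u = - t^{3} - 3 e^{- x}.
Derivatives:
  u_t = - 3 t^{2}
  u_tt = - 6 t
  u_x = 3 e^{- x}
Terms:
  2/3·u_t = - 2 t^{2}
  2/3·u_tt = - 4 t
  2·u_x = 6 e^{- x}
  2·(u_t)² = 18 t^{4}
Sum: LHS = 18 t^{4} - 2 t^{2} - 4 t + 6 e^{- x}
This is exactly the given right-hand side, so u is a solution.

Answer: Yes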